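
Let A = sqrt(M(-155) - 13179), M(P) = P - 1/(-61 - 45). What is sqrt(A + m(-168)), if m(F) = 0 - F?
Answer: sqrt(1887648 + 106*I*sqrt(149820718))/106 ≈ 13.636 + 4.2343*I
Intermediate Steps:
m(F) = -F
M(P) = 1/106 + P (M(P) = P - 1/(-106) = P - 1*(-1/106) = P + 1/106 = 1/106 + P)
A = I*sqrt(149820718)/106 (A = sqrt((1/106 - 155) - 13179) = sqrt(-16429/106 - 13179) = sqrt(-1413403/106) = I*sqrt(149820718)/106 ≈ 115.47*I)
sqrt(A + m(-168)) = sqrt(I*sqrt(149820718)/106 - 1*(-168)) = sqrt(I*sqrt(149820718)/106 + 168) = sqrt(168 + I*sqrt(149820718)/106)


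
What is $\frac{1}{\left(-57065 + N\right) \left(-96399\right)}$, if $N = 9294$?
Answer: $\frac{1}{4605076629} \approx 2.1715 \cdot 10^{-10}$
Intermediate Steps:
$\frac{1}{\left(-57065 + N\right) \left(-96399\right)} = \frac{1}{\left(-57065 + 9294\right) \left(-96399\right)} = \frac{1}{-47771} \left(- \frac{1}{96399}\right) = \left(- \frac{1}{47771}\right) \left(- \frac{1}{96399}\right) = \frac{1}{4605076629}$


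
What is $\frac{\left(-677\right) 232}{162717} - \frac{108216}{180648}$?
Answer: $- \frac{638637227}{408256953} \approx -1.5643$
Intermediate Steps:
$\frac{\left(-677\right) 232}{162717} - \frac{108216}{180648} = \left(-157064\right) \frac{1}{162717} - \frac{1503}{2509} = - \frac{157064}{162717} - \frac{1503}{2509} = - \frac{638637227}{408256953}$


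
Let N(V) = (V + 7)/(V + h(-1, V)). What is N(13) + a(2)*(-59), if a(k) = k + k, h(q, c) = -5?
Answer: -467/2 ≈ -233.50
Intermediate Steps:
a(k) = 2*k
N(V) = (7 + V)/(-5 + V) (N(V) = (V + 7)/(V - 5) = (7 + V)/(-5 + V))
N(13) + a(2)*(-59) = (7 + 13)/(-5 + 13) + (2*2)*(-59) = 20/8 + 4*(-59) = (⅛)*20 - 236 = 5/2 - 236 = -467/2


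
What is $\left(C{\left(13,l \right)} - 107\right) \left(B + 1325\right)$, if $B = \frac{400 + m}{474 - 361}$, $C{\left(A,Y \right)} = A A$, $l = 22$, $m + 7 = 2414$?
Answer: $\frac{9456984}{113} \approx 83690.0$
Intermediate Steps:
$m = 2407$ ($m = -7 + 2414 = 2407$)
$C{\left(A,Y \right)} = A^{2}$
$B = \frac{2807}{113}$ ($B = \frac{400 + 2407}{474 - 361} = \frac{2807}{113} \approx 24.841$)
$\left(C{\left(13,l \right)} - 107\right) \left(B + 1325\right) = \left(13^{2} - 107\right) \left(\frac{2807}{113} + 1325\right) = \left(169 - 107\right) \frac{152532}{113} = 62 \cdot \frac{152532}{113} = \frac{9456984}{113}$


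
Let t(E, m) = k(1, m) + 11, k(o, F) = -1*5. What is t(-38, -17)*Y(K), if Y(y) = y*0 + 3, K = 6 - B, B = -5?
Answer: 18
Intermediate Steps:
k(o, F) = -5
K = 11 (K = 6 - 1*(-5) = 6 + 5 = 11)
t(E, m) = 6 (t(E, m) = -5 + 11 = 6)
Y(y) = 3 (Y(y) = 0 + 3 = 3)
t(-38, -17)*Y(K) = 6*3 = 18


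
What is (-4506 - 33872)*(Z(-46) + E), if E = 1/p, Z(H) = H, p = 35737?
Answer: 63089632578/35737 ≈ 1.7654e+6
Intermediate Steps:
E = 1/35737 ≈ 2.7982e-5
(-4506 - 33872)*(Z(-46) + E) = (-4506 - 33872)*(-46 + 1/35737) = -38378*(-1643901/35737) = 63089632578/35737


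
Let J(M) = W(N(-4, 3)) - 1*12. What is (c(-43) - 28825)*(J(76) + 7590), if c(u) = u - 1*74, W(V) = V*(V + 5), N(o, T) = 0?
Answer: -219322476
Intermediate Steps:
W(V) = V*(5 + V)
c(u) = -74 + u (c(u) = u - 74 = -74 + u)
J(M) = -12 (J(M) = 0*(5 + 0) - 1*12 = 0*5 - 12 = 0 - 12 = -12)
(c(-43) - 28825)*(J(76) + 7590) = ((-74 - 43) - 28825)*(-12 + 7590) = (-117 - 28825)*7578 = -28942*7578 = -219322476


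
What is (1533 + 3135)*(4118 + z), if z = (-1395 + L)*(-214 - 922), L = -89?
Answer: 7888649256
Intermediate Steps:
z = 1685824 (z = (-1395 - 89)*(-214 - 922) = -1484*(-1136) = 1685824)
(1533 + 3135)*(4118 + z) = (1533 + 3135)*(4118 + 1685824) = 4668*1689942 = 7888649256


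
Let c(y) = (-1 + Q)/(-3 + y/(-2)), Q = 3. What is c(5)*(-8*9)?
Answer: 288/11 ≈ 26.182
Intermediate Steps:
c(y) = 2/(-3 - y/2) (c(y) = (-1 + 3)/(-3 + y/(-2)) = 2/(-3 + y*(-1/2)) = 2/(-3 - y/2))
c(5)*(-8*9) = (-4/(6 + 5))*(-8*9) = -4/11*(-72) = 288/11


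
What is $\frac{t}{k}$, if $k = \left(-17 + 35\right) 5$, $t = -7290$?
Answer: $-81$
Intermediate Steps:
$k = 90$ ($k = 18 \cdot 5 = 90$)
$\frac{t}{k} = - \frac{7290}{90} = \left(-7290\right) \frac{1}{90} = -81$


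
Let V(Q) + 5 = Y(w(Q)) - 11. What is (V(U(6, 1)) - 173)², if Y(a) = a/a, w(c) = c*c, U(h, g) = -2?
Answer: 35344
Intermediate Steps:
w(c) = c²
Y(a) = 1
V(Q) = -15 (V(Q) = -5 + (1 - 11) = -5 - 10 = -15)
(V(U(6, 1)) - 173)² = (-15 - 173)² = (-188)² = 35344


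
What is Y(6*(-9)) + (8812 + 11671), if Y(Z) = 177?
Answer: 20660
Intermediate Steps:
Y(6*(-9)) + (8812 + 11671) = 177 + (8812 + 11671) = 177 + 20483 = 20660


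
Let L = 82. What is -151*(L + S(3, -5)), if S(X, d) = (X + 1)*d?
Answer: -9362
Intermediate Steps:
S(X, d) = d*(1 + X) (S(X, d) = (1 + X)*d = d*(1 + X))
-151*(L + S(3, -5)) = -151*(82 - 5*(1 + 3)) = -151*(82 - 5*4) = -151*(82 - 20) = -151*62 = -9362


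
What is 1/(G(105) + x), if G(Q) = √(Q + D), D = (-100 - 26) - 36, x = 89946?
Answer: 1578/141934789 - I*√57/8090282973 ≈ 1.1118e-5 - 9.332e-10*I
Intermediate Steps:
D = -162 (D = -126 - 36 = -162)
G(Q) = √(-162 + Q) (G(Q) = √(Q - 162) = √(-162 + Q))
1/(G(105) + x) = 1/(√(-162 + 105) + 89946) = 1/(√(-57) + 89946) = 1/(I*√57 + 89946) = 1/(89946 + I*√57)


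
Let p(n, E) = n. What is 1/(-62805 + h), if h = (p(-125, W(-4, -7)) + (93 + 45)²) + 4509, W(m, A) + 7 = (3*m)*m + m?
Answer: -1/39377 ≈ -2.5396e-5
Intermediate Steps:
W(m, A) = -7 + m + 3*m² (W(m, A) = -7 + ((3*m)*m + m) = -7 + (3*m² + m) = -7 + (m + 3*m²) = -7 + m + 3*m²)
h = 23428 (h = (-125 + (93 + 45)²) + 4509 = (-125 + 138²) + 4509 = (-125 + 19044) + 4509 = 18919 + 4509 = 23428)
1/(-62805 + h) = 1/(-62805 + 23428) = 1/(-39377) = -1/39377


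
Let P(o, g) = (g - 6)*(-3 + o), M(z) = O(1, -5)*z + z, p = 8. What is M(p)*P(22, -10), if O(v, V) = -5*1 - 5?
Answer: 21888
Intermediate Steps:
O(v, V) = -10 (O(v, V) = -5 - 5 = -10)
M(z) = -9*z (M(z) = -10*z + z = -9*z)
P(o, g) = (-6 + g)*(-3 + o)
M(p)*P(22, -10) = (-9*8)*(18 - 6*22 - 3*(-10) - 10*22) = -72*(18 - 132 + 30 - 220) = -72*(-304) = 21888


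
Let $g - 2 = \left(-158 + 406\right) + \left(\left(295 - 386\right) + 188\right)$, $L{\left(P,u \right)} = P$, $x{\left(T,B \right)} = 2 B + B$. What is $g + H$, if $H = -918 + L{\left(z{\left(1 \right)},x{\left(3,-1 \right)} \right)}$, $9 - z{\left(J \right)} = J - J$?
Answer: $-562$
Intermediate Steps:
$x{\left(T,B \right)} = 3 B$
$z{\left(J \right)} = 9$ ($z{\left(J \right)} = 9 - \left(J - J\right) = 9 - 0 = 9 + 0 = 9$)
$g = 347$ ($g = 2 + \left(\left(-158 + 406\right) + \left(\left(295 - 386\right) + 188\right)\right) = 2 + \left(248 + \left(-91 + 188\right)\right) = 2 + \left(248 + 97\right) = 2 + 345 = 347$)
$H = -909$ ($H = -918 + 9 = -909$)
$g + H = 347 - 909 = -562$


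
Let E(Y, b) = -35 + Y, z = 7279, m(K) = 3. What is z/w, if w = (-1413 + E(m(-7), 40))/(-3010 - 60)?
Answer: 4469306/289 ≈ 15465.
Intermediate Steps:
w = 289/614 (w = (-1413 + (-35 + 3))/(-3010 - 60) = (-1413 - 32)/(-3070) = -1445*(-1/3070) = 289/614 ≈ 0.47068)
z/w = 7279/(289/614) = 7279*(614/289) = 4469306/289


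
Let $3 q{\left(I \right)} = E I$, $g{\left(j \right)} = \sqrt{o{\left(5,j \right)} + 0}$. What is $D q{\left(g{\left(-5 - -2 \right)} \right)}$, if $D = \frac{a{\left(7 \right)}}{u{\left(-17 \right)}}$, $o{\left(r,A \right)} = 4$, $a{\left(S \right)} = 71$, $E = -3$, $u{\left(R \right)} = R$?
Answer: $\frac{142}{17} \approx 8.3529$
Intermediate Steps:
$g{\left(j \right)} = 2$ ($g{\left(j \right)} = \sqrt{4 + 0} = \sqrt{4} = 2$)
$q{\left(I \right)} = - I$ ($q{\left(I \right)} = \frac{\left(-3\right) I}{3} = - I$)
$D = - \frac{71}{17}$ ($D = \frac{71}{-17} = 71 \left(- \frac{1}{17}\right) = - \frac{71}{17} \approx -4.1765$)
$D q{\left(g{\left(-5 - -2 \right)} \right)} = - \frac{71 \left(\left(-1\right) 2\right)}{17} = \left(- \frac{71}{17}\right) \left(-2\right) = \frac{142}{17}$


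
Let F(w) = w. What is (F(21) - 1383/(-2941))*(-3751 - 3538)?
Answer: -460256616/2941 ≈ -1.5650e+5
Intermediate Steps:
(F(21) - 1383/(-2941))*(-3751 - 3538) = (21 - 1383/(-2941))*(-3751 - 3538) = (21 - 1383*(-1/2941))*(-7289) = (21 + 1383/2941)*(-7289) = (63144/2941)*(-7289) = -460256616/2941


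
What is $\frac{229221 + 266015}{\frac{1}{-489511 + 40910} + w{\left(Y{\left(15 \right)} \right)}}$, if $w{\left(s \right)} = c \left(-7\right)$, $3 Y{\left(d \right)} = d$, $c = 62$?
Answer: $- \frac{222163364836}{194692835} \approx -1141.1$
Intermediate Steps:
$Y{\left(d \right)} = \frac{d}{3}$
$w{\left(s \right)} = -434$ ($w{\left(s \right)} = 62 \left(-7\right) = -434$)
$\frac{229221 + 266015}{\frac{1}{-489511 + 40910} + w{\left(Y{\left(15 \right)} \right)}} = \frac{229221 + 266015}{\frac{1}{-489511 + 40910} - 434} = \frac{495236}{\frac{1}{-448601} - 434} = \frac{495236}{- \frac{1}{448601} - 434} = \frac{495236}{- \frac{194692835}{448601}} = 495236 \left(- \frac{448601}{194692835}\right) = - \frac{222163364836}{194692835}$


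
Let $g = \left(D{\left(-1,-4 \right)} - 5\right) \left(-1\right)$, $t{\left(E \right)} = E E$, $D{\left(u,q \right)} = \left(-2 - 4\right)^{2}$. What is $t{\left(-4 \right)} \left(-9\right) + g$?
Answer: $-175$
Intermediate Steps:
$D{\left(u,q \right)} = 36$ ($D{\left(u,q \right)} = \left(-6\right)^{2} = 36$)
$t{\left(E \right)} = E^{2}$
$g = -31$ ($g = \left(36 - 5\right) \left(-1\right) = 31 \left(-1\right) = -31$)
$t{\left(-4 \right)} \left(-9\right) + g = \left(-4\right)^{2} \left(-9\right) - 31 = 16 \left(-9\right) - 31 = -144 - 31 = -175$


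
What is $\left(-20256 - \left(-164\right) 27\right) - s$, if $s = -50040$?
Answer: $34212$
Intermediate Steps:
$\left(-20256 - \left(-164\right) 27\right) - s = \left(-20256 - \left(-164\right) 27\right) - -50040 = \left(-20256 - -4428\right) + 50040 = \left(-20256 + 4428\right) + 50040 = -15828 + 50040 = 34212$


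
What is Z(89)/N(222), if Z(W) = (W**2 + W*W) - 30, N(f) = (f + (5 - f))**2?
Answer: 15812/25 ≈ 632.48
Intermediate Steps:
N(f) = 25 (N(f) = 5**2 = 25)
Z(W) = -30 + 2*W**2 (Z(W) = (W**2 + W**2) - 30 = 2*W**2 - 30 = -30 + 2*W**2)
Z(89)/N(222) = (-30 + 2*89**2)/25 = (-30 + 2*7921)*(1/25) = (-30 + 15842)*(1/25) = 15812*(1/25) = 15812/25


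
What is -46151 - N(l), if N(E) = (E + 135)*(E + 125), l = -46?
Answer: -53182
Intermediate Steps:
N(E) = (125 + E)*(135 + E) (N(E) = (135 + E)*(125 + E) = (125 + E)*(135 + E))
-46151 - N(l) = -46151 - (16875 + (-46)² + 260*(-46)) = -46151 - (16875 + 2116 - 11960) = -46151 - 1*7031 = -46151 - 7031 = -53182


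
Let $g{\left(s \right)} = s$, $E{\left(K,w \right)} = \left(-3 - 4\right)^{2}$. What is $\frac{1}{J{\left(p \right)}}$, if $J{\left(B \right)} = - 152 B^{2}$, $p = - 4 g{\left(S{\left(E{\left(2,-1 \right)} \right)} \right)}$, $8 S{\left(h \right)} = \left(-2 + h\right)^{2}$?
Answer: $- \frac{1}{185427878} \approx -5.3929 \cdot 10^{-9}$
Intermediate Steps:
$E{\left(K,w \right)} = 49$ ($E{\left(K,w \right)} = \left(-7\right)^{2} = 49$)
$S{\left(h \right)} = \frac{\left(-2 + h\right)^{2}}{8}$
$p = - \frac{2209}{2}$ ($p = - 4 \frac{\left(-2 + 49\right)^{2}}{8} = - 4 \frac{47^{2}}{8} = - 4 \cdot \frac{1}{8} \cdot 2209 = \left(-4\right) \frac{2209}{8} = - \frac{2209}{2} \approx -1104.5$)
$\frac{1}{J{\left(p \right)}} = \frac{1}{\left(-152\right) \left(- \frac{2209}{2}\right)^{2}} = \frac{1}{\left(-152\right) \frac{4879681}{4}} = \frac{1}{-185427878} = - \frac{1}{185427878}$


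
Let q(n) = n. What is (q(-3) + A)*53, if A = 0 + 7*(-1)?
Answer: -530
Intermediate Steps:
A = -7 (A = 0 - 7 = -7)
(q(-3) + A)*53 = (-3 - 7)*53 = -10*53 = -530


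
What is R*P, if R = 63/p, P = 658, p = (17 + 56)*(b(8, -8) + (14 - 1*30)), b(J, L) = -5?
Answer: -1974/73 ≈ -27.041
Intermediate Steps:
p = -1533 (p = (17 + 56)*(-5 + (14 - 1*30)) = 73*(-5 + (14 - 30)) = 73*(-5 - 16) = 73*(-21) = -1533)
R = -3/73 (R = 63/(-1533) = 63*(-1/1533) = -3/73 ≈ -0.041096)
R*P = -3/73*658 = -1974/73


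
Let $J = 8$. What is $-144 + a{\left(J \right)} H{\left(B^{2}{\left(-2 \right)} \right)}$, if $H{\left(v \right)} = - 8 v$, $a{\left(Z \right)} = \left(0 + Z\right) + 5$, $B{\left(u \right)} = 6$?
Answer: $-3888$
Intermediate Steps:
$a{\left(Z \right)} = 5 + Z$ ($a{\left(Z \right)} = Z + 5 = 5 + Z$)
$-144 + a{\left(J \right)} H{\left(B^{2}{\left(-2 \right)} \right)} = -144 + \left(5 + 8\right) \left(- 8 \cdot 6^{2}\right) = -144 + 13 \left(\left(-8\right) 36\right) = -144 + 13 \left(-288\right) = -144 - 3744 = -3888$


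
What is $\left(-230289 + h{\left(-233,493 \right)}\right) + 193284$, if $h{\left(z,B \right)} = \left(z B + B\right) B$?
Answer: $-56424373$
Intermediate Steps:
$h{\left(z,B \right)} = B \left(B + B z\right)$ ($h{\left(z,B \right)} = \left(B z + B\right) B = \left(B + B z\right) B = B \left(B + B z\right)$)
$\left(-230289 + h{\left(-233,493 \right)}\right) + 193284 = \left(-230289 + 493^{2} \left(1 - 233\right)\right) + 193284 = \left(-230289 + 243049 \left(-232\right)\right) + 193284 = \left(-230289 - 56387368\right) + 193284 = -56617657 + 193284 = -56424373$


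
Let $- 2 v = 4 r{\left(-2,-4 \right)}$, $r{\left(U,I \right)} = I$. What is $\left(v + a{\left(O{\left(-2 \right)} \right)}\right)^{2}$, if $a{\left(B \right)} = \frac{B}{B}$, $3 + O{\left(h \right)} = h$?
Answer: $81$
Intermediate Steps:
$O{\left(h \right)} = -3 + h$
$v = 8$ ($v = - \frac{4 \left(-4\right)}{2} = \left(- \frac{1}{2}\right) \left(-16\right) = 8$)
$a{\left(B \right)} = 1$
$\left(v + a{\left(O{\left(-2 \right)} \right)}\right)^{2} = \left(8 + 1\right)^{2} = 9^{2} = 81$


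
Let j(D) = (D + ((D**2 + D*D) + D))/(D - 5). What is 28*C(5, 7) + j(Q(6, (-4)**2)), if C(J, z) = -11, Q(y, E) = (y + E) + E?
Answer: -2400/11 ≈ -218.18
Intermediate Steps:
Q(y, E) = y + 2*E (Q(y, E) = (E + y) + E = y + 2*E)
j(D) = (2*D + 2*D**2)/(-5 + D) (j(D) = (D + ((D**2 + D**2) + D))/(-5 + D) = (D + (2*D**2 + D))/(-5 + D) = (D + (D + 2*D**2))/(-5 + D) = (2*D + 2*D**2)/(-5 + D))
28*C(5, 7) + j(Q(6, (-4)**2)) = 28*(-11) + 2*(6 + 2*(-4)**2)*(1 + (6 + 2*(-4)**2))/(-5 + (6 + 2*(-4)**2)) = -308 + 2*(6 + 2*16)*(1 + (6 + 2*16))/(-5 + (6 + 2*16)) = -308 + 2*(6 + 32)*(1 + (6 + 32))/(-5 + (6 + 32)) = -308 + 2*38*(1 + 38)/(-5 + 38) = -308 + 2*38*39/33 = -308 + 2*38*(1/33)*39 = -308 + 988/11 = -2400/11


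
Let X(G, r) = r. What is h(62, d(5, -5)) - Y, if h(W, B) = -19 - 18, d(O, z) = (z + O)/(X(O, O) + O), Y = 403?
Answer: -440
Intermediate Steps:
d(O, z) = (O + z)/(2*O) (d(O, z) = (z + O)/(O + O) = (O + z)/((2*O)) = (O + z)*(1/(2*O)) = (O + z)/(2*O))
h(W, B) = -37
h(62, d(5, -5)) - Y = -37 - 1*403 = -37 - 403 = -440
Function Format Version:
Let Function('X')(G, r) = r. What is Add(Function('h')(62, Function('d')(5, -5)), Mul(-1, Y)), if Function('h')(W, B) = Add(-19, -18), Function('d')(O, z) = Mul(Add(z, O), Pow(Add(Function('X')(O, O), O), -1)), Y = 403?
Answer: -440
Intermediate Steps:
Function('d')(O, z) = Mul(Rational(1, 2), Pow(O, -1), Add(O, z)) (Function('d')(O, z) = Mul(Add(z, O), Pow(Add(O, O), -1)) = Mul(Add(O, z), Pow(Mul(2, O), -1)) = Mul(Add(O, z), Mul(Rational(1, 2), Pow(O, -1))) = Mul(Rational(1, 2), Pow(O, -1), Add(O, z)))
Function('h')(W, B) = -37
Add(Function('h')(62, Function('d')(5, -5)), Mul(-1, Y)) = Add(-37, Mul(-1, 403)) = Add(-37, -403) = -440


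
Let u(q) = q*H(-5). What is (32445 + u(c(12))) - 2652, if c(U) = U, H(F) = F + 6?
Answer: 29805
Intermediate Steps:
H(F) = 6 + F
u(q) = q (u(q) = q*(6 - 5) = q*1 = q)
(32445 + u(c(12))) - 2652 = (32445 + 12) - 2652 = 32457 - 2652 = 29805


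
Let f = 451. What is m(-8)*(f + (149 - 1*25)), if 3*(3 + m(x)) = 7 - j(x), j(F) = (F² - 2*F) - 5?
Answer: -44275/3 ≈ -14758.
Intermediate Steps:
j(F) = -5 + F² - 2*F
m(x) = 1 - x²/3 + 2*x/3 (m(x) = -3 + (7 - (-5 + x² - 2*x))/3 = -3 + (7 + (5 - x² + 2*x))/3 = -3 + (12 - x² + 2*x)/3 = -3 + (4 - x²/3 + 2*x/3) = 1 - x²/3 + 2*x/3)
m(-8)*(f + (149 - 1*25)) = (1 - ⅓*(-8)² + (⅔)*(-8))*(451 + (149 - 1*25)) = (1 - ⅓*64 - 16/3)*(451 + (149 - 25)) = (1 - 64/3 - 16/3)*(451 + 124) = -77/3*575 = -44275/3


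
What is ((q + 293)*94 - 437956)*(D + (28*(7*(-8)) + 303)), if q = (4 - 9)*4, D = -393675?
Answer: 162831392360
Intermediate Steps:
q = -20 (q = -5*4 = -20)
((q + 293)*94 - 437956)*(D + (28*(7*(-8)) + 303)) = ((-20 + 293)*94 - 437956)*(-393675 + (28*(7*(-8)) + 303)) = (273*94 - 437956)*(-393675 + (28*(-56) + 303)) = (25662 - 437956)*(-393675 + (-1568 + 303)) = -412294*(-393675 - 1265) = -412294*(-394940) = 162831392360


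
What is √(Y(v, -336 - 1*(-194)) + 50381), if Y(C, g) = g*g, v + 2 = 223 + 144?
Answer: √70545 ≈ 265.60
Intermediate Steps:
v = 365 (v = -2 + (223 + 144) = -2 + 367 = 365)
Y(C, g) = g²
√(Y(v, -336 - 1*(-194)) + 50381) = √((-336 - 1*(-194))² + 50381) = √((-336 + 194)² + 50381) = √((-142)² + 50381) = √(20164 + 50381) = √70545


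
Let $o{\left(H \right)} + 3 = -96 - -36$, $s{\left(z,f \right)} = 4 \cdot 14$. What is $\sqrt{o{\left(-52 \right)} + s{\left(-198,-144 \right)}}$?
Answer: $i \sqrt{7} \approx 2.6458 i$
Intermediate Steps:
$s{\left(z,f \right)} = 56$
$o{\left(H \right)} = -63$ ($o{\left(H \right)} = -3 - 60 = -63$)
$\sqrt{o{\left(-52 \right)} + s{\left(-198,-144 \right)}} = \sqrt{-63 + 56} = \sqrt{-7} = i \sqrt{7}$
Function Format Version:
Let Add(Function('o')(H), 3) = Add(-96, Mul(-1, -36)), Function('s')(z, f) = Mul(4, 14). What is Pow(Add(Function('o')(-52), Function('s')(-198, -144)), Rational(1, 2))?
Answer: Mul(I, Pow(7, Rational(1, 2))) ≈ Mul(2.6458, I)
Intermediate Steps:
Function('s')(z, f) = 56
Function('o')(H) = -63 (Function('o')(H) = Add(-3, Add(-96, Mul(-1, -36))) = Add(-3, Add(-96, 36)) = Add(-3, -60) = -63)
Pow(Add(Function('o')(-52), Function('s')(-198, -144)), Rational(1, 2)) = Pow(Add(-63, 56), Rational(1, 2)) = Pow(-7, Rational(1, 2)) = Mul(I, Pow(7, Rational(1, 2)))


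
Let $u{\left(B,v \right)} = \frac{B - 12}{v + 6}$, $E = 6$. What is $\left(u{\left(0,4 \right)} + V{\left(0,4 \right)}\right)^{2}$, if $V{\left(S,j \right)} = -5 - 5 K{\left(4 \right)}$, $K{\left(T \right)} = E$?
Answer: $\frac{32761}{25} \approx 1310.4$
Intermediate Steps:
$K{\left(T \right)} = 6$
$V{\left(S,j \right)} = -35$ ($V{\left(S,j \right)} = -5 - 30 = -35$)
$u{\left(B,v \right)} = \frac{-12 + B}{6 + v}$ ($u{\left(B,v \right)} = \frac{B - 12}{6 + v} = \frac{-12 + B}{6 + v}$)
$\left(u{\left(0,4 \right)} + V{\left(0,4 \right)}\right)^{2} = \left(\frac{-12 + 0}{6 + 4} - 35\right)^{2} = \left(\frac{1}{10} \left(-12\right) - 35\right)^{2} = \left(- \frac{6}{5} - 35\right)^{2} = \left(- \frac{181}{5}\right)^{2} = \frac{32761}{25}$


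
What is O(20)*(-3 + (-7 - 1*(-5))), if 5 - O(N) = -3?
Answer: -40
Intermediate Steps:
O(N) = 8 (O(N) = 5 - 1*(-3) = 5 + 3 = 8)
O(20)*(-3 + (-7 - 1*(-5))) = 8*(-3 + (-7 - 1*(-5))) = 8*(-3 + (-7 + 5)) = 8*(-3 - 2) = 8*(-5) = -40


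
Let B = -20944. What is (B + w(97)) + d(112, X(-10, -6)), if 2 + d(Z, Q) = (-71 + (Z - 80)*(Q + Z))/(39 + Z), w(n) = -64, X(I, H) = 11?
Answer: -3168645/151 ≈ -20984.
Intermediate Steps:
d(Z, Q) = -2 + (-71 + (-80 + Z)*(Q + Z))/(39 + Z) (d(Z, Q) = -2 + (-71 + (Z - 80)*(Q + Z))/(39 + Z) = -2 + (-71 + (-80 + Z)*(Q + Z))/(39 + Z))
(B + w(97)) + d(112, X(-10, -6)) = (-20944 - 64) + (-149 + 112² - 82*112 - 80*11 + 11*112)/(39 + 112) = -21008 + (-149 + 12544 - 9184 - 880 + 1232)/151 = -21008 + (1/151)*3563 = -21008 + 3563/151 = -3168645/151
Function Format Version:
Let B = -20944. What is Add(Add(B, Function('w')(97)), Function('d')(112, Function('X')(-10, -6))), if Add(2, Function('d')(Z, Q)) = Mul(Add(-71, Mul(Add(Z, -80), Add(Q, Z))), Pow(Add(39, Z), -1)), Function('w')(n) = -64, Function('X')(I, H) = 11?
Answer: Rational(-3168645, 151) ≈ -20984.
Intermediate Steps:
Function('d')(Z, Q) = Add(-2, Mul(Pow(Add(39, Z), -1), Add(-71, Mul(Add(-80, Z), Add(Q, Z))))) (Function('d')(Z, Q) = Add(-2, Mul(Add(-71, Mul(Add(Z, -80), Add(Q, Z))), Pow(Add(39, Z), -1))) = Add(-2, Mul(Add(-71, Mul(Add(-80, Z), Add(Q, Z))), Pow(Add(39, Z), -1))) = Add(-2, Mul(Pow(Add(39, Z), -1), Add(-71, Mul(Add(-80, Z), Add(Q, Z))))))
Add(Add(B, Function('w')(97)), Function('d')(112, Function('X')(-10, -6))) = Add(Add(-20944, -64), Mul(Pow(Add(39, 112), -1), Add(-149, Pow(112, 2), Mul(-82, 112), Mul(-80, 11), Mul(11, 112)))) = Add(-21008, Mul(Pow(151, -1), Add(-149, 12544, -9184, -880, 1232))) = Add(-21008, Mul(Rational(1, 151), 3563)) = Add(-21008, Rational(3563, 151)) = Rational(-3168645, 151)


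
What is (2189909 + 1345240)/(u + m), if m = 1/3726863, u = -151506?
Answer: -13175016007587/564642105677 ≈ -23.333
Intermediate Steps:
m = 1/3726863 ≈ 2.6832e-7
(2189909 + 1345240)/(u + m) = (2189909 + 1345240)/(-151506 + 1/3726863) = 3535149/(-564642105677/3726863) = 3535149*(-3726863/564642105677) = -13175016007587/564642105677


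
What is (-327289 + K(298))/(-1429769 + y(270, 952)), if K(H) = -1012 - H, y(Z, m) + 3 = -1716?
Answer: 328599/1431488 ≈ 0.22955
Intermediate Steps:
y(Z, m) = -1719 (y(Z, m) = -3 - 1716 = -1719)
(-327289 + K(298))/(-1429769 + y(270, 952)) = (-327289 + (-1012 - 1*298))/(-1429769 - 1719) = (-327289 + (-1012 - 298))/(-1431488) = (-327289 - 1310)*(-1/1431488) = -328599*(-1/1431488) = 328599/1431488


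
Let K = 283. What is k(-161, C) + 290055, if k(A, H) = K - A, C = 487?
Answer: 290499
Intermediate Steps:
k(A, H) = 283 - A
k(-161, C) + 290055 = (283 - 1*(-161)) + 290055 = (283 + 161) + 290055 = 444 + 290055 = 290499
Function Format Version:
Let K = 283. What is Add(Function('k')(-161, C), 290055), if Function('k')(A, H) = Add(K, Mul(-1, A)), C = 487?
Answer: 290499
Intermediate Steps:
Function('k')(A, H) = Add(283, Mul(-1, A))
Add(Function('k')(-161, C), 290055) = Add(Add(283, Mul(-1, -161)), 290055) = Add(Add(283, 161), 290055) = Add(444, 290055) = 290499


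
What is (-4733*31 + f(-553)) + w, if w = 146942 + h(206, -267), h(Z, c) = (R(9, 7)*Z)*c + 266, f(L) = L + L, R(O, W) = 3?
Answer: -165627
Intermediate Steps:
f(L) = 2*L
h(Z, c) = 266 + 3*Z*c (h(Z, c) = (3*Z)*c + 266 = 3*Z*c + 266 = 266 + 3*Z*c)
w = -17798 (w = 146942 + (266 + 3*206*(-267)) = 146942 + (266 - 165006) = 146942 - 164740 = -17798)
(-4733*31 + f(-553)) + w = (-4733*31 + 2*(-553)) - 17798 = (-146723 - 1106) - 17798 = -147829 - 17798 = -165627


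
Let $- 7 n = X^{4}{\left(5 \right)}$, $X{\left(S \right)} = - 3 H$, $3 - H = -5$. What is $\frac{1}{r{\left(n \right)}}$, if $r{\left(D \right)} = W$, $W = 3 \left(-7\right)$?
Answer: $- \frac{1}{21} \approx -0.047619$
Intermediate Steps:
$H = 8$ ($H = 3 - -5 = 3 + 5 = 8$)
$X{\left(S \right)} = -24$ ($X{\left(S \right)} = \left(-3\right) 8 = -24$)
$W = -21$
$n = - \frac{331776}{7}$ ($n = - \frac{\left(-24\right)^{4}}{7} = \left(- \frac{1}{7}\right) 331776 = - \frac{331776}{7} \approx -47397.0$)
$r{\left(D \right)} = -21$
$\frac{1}{r{\left(n \right)}} = \frac{1}{-21} = - \frac{1}{21}$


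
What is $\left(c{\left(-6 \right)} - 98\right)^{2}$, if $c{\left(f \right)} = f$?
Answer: $10816$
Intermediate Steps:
$\left(c{\left(-6 \right)} - 98\right)^{2} = \left(-6 - 98\right)^{2} = \left(-104\right)^{2} = 10816$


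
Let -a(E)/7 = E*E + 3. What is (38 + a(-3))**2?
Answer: 2116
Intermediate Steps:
a(E) = -21 - 7*E**2 (a(E) = -7*(E*E + 3) = -7*(E**2 + 3) = -7*(3 + E**2) = -21 - 7*E**2)
(38 + a(-3))**2 = (38 + (-21 - 7*(-3)**2))**2 = (38 + (-21 - 7*9))**2 = (38 + (-21 - 63))**2 = (38 - 84)**2 = (-46)**2 = 2116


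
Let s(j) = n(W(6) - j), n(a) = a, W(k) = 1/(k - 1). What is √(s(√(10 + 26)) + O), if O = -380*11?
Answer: I*√104645/5 ≈ 64.698*I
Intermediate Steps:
W(k) = 1/(-1 + k)
O = -4180
s(j) = ⅕ - j (s(j) = 1/(-1 + 6) - j = 1/5 - j = ⅕ - j)
√(s(√(10 + 26)) + O) = √((⅕ - √(10 + 26)) - 4180) = √((⅕ - √36) - 4180) = √((⅕ - 1*6) - 4180) = √((⅕ - 6) - 4180) = √(-29/5 - 4180) = √(-20929/5) = I*√104645/5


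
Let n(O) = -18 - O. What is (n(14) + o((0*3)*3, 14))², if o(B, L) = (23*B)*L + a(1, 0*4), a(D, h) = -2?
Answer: 1156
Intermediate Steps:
o(B, L) = -2 + 23*B*L (o(B, L) = (23*B)*L - 2 = 23*B*L - 2 = -2 + 23*B*L)
(n(14) + o((0*3)*3, 14))² = ((-18 - 1*14) + (-2 + 23*((0*3)*3)*14))² = ((-18 - 14) + (-2 + 23*(0*3)*14))² = (-32 + (-2 + 23*0*14))² = (-32 + (-2 + 0))² = (-32 - 2)² = (-34)² = 1156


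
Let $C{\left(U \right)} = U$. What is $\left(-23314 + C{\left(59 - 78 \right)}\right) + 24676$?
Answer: $1343$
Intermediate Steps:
$\left(-23314 + C{\left(59 - 78 \right)}\right) + 24676 = \left(-23314 + \left(59 - 78\right)\right) + 24676 = \left(-23314 - 19\right) + 24676 = -23333 + 24676 = 1343$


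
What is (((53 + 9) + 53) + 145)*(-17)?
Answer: -4420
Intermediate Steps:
(((53 + 9) + 53) + 145)*(-17) = ((62 + 53) + 145)*(-17) = (115 + 145)*(-17) = 260*(-17) = -4420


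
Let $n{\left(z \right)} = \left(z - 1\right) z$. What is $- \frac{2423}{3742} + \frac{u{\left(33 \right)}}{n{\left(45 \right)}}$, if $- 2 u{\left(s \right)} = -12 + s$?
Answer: $- \frac{1612277}{2469720} \approx -0.65282$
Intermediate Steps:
$u{\left(s \right)} = 6 - \frac{s}{2}$ ($u{\left(s \right)} = - \frac{-12 + s}{2} = 6 - \frac{s}{2}$)
$n{\left(z \right)} = z \left(-1 + z\right)$ ($n{\left(z \right)} = \left(-1 + z\right) z = z \left(-1 + z\right)$)
$- \frac{2423}{3742} + \frac{u{\left(33 \right)}}{n{\left(45 \right)}} = - \frac{2423}{3742} + \frac{6 - \frac{33}{2}}{45 \left(-1 + 45\right)} = \left(-2423\right) \frac{1}{3742} + \frac{6 - \frac{33}{2}}{45 \cdot 44} = - \frac{2423}{3742} - \frac{21}{2 \cdot 1980} = - \frac{2423}{3742} - \frac{7}{1320} = - \frac{1612277}{2469720}$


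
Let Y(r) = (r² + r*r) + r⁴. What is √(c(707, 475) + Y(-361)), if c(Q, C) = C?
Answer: √16983824158 ≈ 1.3032e+5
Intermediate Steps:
Y(r) = r⁴ + 2*r² (Y(r) = (r² + r²) + r⁴ = 2*r² + r⁴ = r⁴ + 2*r²)
√(c(707, 475) + Y(-361)) = √(475 + (-361)²*(2 + (-361)²)) = √(475 + 130321*(2 + 130321)) = √(475 + 130321*130323) = √(475 + 16983823683) = √16983824158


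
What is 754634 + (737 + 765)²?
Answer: 3010638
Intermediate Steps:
754634 + (737 + 765)² = 754634 + 1502² = 754634 + 2256004 = 3010638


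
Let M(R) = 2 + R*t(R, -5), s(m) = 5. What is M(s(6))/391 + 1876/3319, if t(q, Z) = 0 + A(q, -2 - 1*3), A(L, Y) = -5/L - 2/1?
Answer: 690369/1297729 ≈ 0.53198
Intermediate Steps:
A(L, Y) = -2 - 5/L (A(L, Y) = -5/L - 2*1 = -5/L - 2 = -2 - 5/L)
t(q, Z) = -2 - 5/q (t(q, Z) = 0 + (-2 - 5/q) = -2 - 5/q)
M(R) = 2 + R*(-2 - 5/R)
M(s(6))/391 + 1876/3319 = (-3 - 2*5)/391 + 1876/3319 = (-3 - 10)*(1/391) + 1876*(1/3319) = -13*1/391 + 1876/3319 = -13/391 + 1876/3319 = 690369/1297729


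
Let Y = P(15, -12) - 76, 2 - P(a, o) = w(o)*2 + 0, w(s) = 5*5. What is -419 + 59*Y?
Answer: -7735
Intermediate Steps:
w(s) = 25
P(a, o) = -48 (P(a, o) = 2 - (25*2 + 0) = 2 - (50 + 0) = 2 - 1*50 = 2 - 50 = -48)
Y = -124 (Y = -48 - 76 = -124)
-419 + 59*Y = -419 + 59*(-124) = -419 - 7316 = -7735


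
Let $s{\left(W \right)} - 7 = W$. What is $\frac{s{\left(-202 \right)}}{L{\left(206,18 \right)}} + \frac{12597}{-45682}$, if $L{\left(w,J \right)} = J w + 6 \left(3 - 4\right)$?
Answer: $- \frac{356039}{1084069} \approx -0.32843$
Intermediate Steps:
$s{\left(W \right)} = 7 + W$
$L{\left(w,J \right)} = -6 + J w$ ($L{\left(w,J \right)} = J w + 6 \left(3 - 4\right) = J w + 6 \left(-1\right) = J w - 6 = -6 + J w$)
$\frac{s{\left(-202 \right)}}{L{\left(206,18 \right)}} + \frac{12597}{-45682} = \frac{7 - 202}{-6 + 18 \cdot 206} + \frac{12597}{-45682} = - \frac{195}{-6 + 3708} + 12597 \left(- \frac{1}{45682}\right) = - \frac{195}{3702} - \frac{969}{3514} = \left(-195\right) \frac{1}{3702} - \frac{969}{3514} = - \frac{65}{1234} - \frac{969}{3514} = - \frac{356039}{1084069}$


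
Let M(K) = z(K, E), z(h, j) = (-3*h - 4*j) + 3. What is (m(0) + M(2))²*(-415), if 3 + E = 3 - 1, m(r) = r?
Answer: -415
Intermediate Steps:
E = -1 (E = -3 + (3 - 1) = -3 + 2 = -1)
z(h, j) = 3 - 4*j - 3*h (z(h, j) = (-4*j - 3*h) + 3 = 3 - 4*j - 3*h)
M(K) = 7 - 3*K (M(K) = 3 - 4*(-1) - 3*K = 3 + 4 - 3*K = 7 - 3*K)
(m(0) + M(2))²*(-415) = (0 + (7 - 3*2))²*(-415) = (0 + (7 - 6))²*(-415) = (0 + 1)²*(-415) = 1²*(-415) = 1*(-415) = -415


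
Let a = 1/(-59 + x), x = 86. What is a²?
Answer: 1/729 ≈ 0.0013717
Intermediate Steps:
a = 1/27 (a = 1/(-59 + 86) = 1/27 ≈ 0.037037)
a² = (1/27)² = 1/729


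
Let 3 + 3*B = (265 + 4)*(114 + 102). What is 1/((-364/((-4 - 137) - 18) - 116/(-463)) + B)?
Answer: 73617/1425927415 ≈ 5.1627e-5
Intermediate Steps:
B = 19367 (B = -1 + ((265 + 4)*(114 + 102))/3 = -1 + (269*216)/3 = -1 + (⅓)*58104 = -1 + 19368 = 19367)
1/((-364/((-4 - 137) - 18) - 116/(-463)) + B) = 1/((-364/((-4 - 137) - 18) - 116/(-463)) + 19367) = 1/((-364/(-141 - 18) - 116*(-1/463)) + 19367) = 1/((-364/(-159) + 116/463) + 19367) = 1/((-364*(-1/159) + 116/463) + 19367) = 1/((364/159 + 116/463) + 19367) = 1/(186976/73617 + 19367) = 1/(1425927415/73617) = 73617/1425927415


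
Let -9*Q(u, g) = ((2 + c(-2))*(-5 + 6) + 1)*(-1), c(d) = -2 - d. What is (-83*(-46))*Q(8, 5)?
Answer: 3818/3 ≈ 1272.7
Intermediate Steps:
Q(u, g) = ⅓ (Q(u, g) = -((2 + (-2 - 1*(-2)))*(-5 + 6) + 1)*(-1)/9 = -((2 + (-2 + 2))*1 + 1)*(-1)/9 = -((2 + 0)*1 + 1)*(-1)/9 = -(2*1 + 1)*(-1)/9 = -(2 + 1)*(-1)/9 = -(-1)/3 = -⅑*(-3) = ⅓)
(-83*(-46))*Q(8, 5) = -83*(-46)*(⅓) = 3818*(⅓) = 3818/3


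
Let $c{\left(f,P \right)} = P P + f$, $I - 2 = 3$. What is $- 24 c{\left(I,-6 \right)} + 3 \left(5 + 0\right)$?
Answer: $-969$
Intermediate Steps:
$I = 5$ ($I = 2 + 3 = 5$)
$c{\left(f,P \right)} = f + P^{2}$ ($c{\left(f,P \right)} = P^{2} + f = f + P^{2}$)
$- 24 c{\left(I,-6 \right)} + 3 \left(5 + 0\right) = - 24 \left(5 + \left(-6\right)^{2}\right) + 3 \left(5 + 0\right) = - 24 \left(5 + 36\right) + 3 \cdot 5 = \left(-24\right) 41 + 15 = -984 + 15 = -969$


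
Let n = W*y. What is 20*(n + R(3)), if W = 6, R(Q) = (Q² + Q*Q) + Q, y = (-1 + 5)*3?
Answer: 1860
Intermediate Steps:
y = 12 (y = 4*3 = 12)
R(Q) = Q + 2*Q² (R(Q) = (Q² + Q²) + Q = 2*Q² + Q = Q + 2*Q²)
n = 72 (n = 6*12 = 72)
20*(n + R(3)) = 20*(72 + 3*(1 + 2*3)) = 20*(72 + 3*(1 + 6)) = 20*(72 + 3*7) = 20*(72 + 21) = 20*93 = 1860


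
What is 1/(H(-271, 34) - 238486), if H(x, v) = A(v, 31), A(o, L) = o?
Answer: -1/238452 ≈ -4.1937e-6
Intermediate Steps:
H(x, v) = v
1/(H(-271, 34) - 238486) = 1/(34 - 238486) = 1/(-238452) = -1/238452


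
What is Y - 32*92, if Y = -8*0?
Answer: -2944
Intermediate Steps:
Y = 0
Y - 32*92 = 0 - 32*92 = 0 - 2944 = -2944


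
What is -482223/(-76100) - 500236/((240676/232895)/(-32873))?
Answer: 72861668661040792187/4578860900 ≈ 1.5913e+10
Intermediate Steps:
-482223/(-76100) - 500236/((240676/232895)/(-32873)) = -482223*(-1/76100) - 500236/((240676*(1/232895))*(-1/32873)) = 482223/76100 - 500236/((240676/232895)*(-1/32873)) = 482223/76100 - 500236/(-240676/7655957335) = 482223/76100 - 500236*(-7655957335/240676) = 482223/76100 + 957446368357765/60169 = 72861668661040792187/4578860900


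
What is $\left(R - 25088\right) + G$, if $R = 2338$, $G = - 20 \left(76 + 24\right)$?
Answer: $-24750$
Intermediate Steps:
$G = -2000$ ($G = \left(-20\right) 100 = -2000$)
$\left(R - 25088\right) + G = \left(2338 - 25088\right) - 2000 = -22750 - 2000 = -24750$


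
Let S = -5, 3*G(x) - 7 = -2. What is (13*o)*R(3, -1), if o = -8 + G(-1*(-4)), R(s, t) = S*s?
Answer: 1235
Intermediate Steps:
G(x) = 5/3 (G(x) = 7/3 + (⅓)*(-2) = 7/3 - ⅔ = 5/3)
R(s, t) = -5*s
o = -19/3 (o = -8 + 5/3 = -19/3 ≈ -6.3333)
(13*o)*R(3, -1) = (13*(-19/3))*(-5*3) = -247/3*(-15) = 1235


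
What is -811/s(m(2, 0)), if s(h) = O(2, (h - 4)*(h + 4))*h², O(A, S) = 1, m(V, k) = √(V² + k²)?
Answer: -811/4 ≈ -202.75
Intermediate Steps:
s(h) = h² (s(h) = 1*h² = h²)
-811/s(m(2, 0)) = -811/(2² + 0²) = -811/(4 + 0) = -811/((√4)²) = -811/(2²) = -811/4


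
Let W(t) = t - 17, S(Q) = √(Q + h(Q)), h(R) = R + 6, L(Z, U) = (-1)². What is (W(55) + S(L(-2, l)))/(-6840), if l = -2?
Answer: -1/180 - √2/3420 ≈ -0.0059691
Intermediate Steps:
L(Z, U) = 1
h(R) = 6 + R
S(Q) = √(6 + 2*Q) (S(Q) = √(Q + (6 + Q)) = √(6 + 2*Q))
W(t) = -17 + t
(W(55) + S(L(-2, l)))/(-6840) = ((-17 + 55) + √(6 + 2*1))/(-6840) = (38 + √(6 + 2))*(-1/6840) = (38 + √8)*(-1/6840) = (38 + 2*√2)*(-1/6840) = -1/180 - √2/3420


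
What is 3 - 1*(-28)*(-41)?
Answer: -1145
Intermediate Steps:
3 - 1*(-28)*(-41) = 3 + 28*(-41) = 3 - 1148 = -1145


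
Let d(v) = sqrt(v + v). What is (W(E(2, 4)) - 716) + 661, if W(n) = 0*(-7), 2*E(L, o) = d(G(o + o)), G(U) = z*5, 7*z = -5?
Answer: -55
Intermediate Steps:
z = -5/7 (z = (1/7)*(-5) = -5/7 ≈ -0.71429)
G(U) = -25/7 (G(U) = -5/7*5 = -25/7)
d(v) = sqrt(2)*sqrt(v) (d(v) = sqrt(2*v) = sqrt(2)*sqrt(v))
E(L, o) = 5*I*sqrt(14)/14 (E(L, o) = (sqrt(2)*sqrt(-25/7))/2 = (sqrt(2)*(5*I*sqrt(7)/7))/2 = (5*I*sqrt(14)/7)/2 = 5*I*sqrt(14)/14)
W(n) = 0
(W(E(2, 4)) - 716) + 661 = (0 - 716) + 661 = -716 + 661 = -55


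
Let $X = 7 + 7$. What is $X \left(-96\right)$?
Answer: $-1344$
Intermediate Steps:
$X = 14$
$X \left(-96\right) = 14 \left(-96\right) = -1344$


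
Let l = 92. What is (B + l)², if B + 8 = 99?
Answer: 33489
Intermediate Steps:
B = 91 (B = -8 + 99 = 91)
(B + l)² = (91 + 92)² = 183² = 33489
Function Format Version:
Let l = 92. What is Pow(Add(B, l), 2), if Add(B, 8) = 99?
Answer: 33489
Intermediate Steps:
B = 91 (B = Add(-8, 99) = 91)
Pow(Add(B, l), 2) = Pow(Add(91, 92), 2) = Pow(183, 2) = 33489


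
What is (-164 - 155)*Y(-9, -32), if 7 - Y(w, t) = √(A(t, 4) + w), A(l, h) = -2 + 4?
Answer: -2233 + 319*I*√7 ≈ -2233.0 + 844.0*I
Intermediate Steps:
A(l, h) = 2
Y(w, t) = 7 - √(2 + w)
(-164 - 155)*Y(-9, -32) = (-164 - 155)*(7 - √(2 - 9)) = -319*(7 - √(-7)) = -319*(7 - I*√7) = -2233 + 319*I*√7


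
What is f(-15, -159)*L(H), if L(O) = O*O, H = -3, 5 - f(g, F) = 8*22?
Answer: -1539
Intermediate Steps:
f(g, F) = -171 (f(g, F) = 5 - 8*22 = 5 - 1*176 = 5 - 176 = -171)
L(O) = O²
f(-15, -159)*L(H) = -171*(-3)² = -171*9 = -1539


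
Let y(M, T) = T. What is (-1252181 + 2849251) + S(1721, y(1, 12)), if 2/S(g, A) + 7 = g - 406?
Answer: 1044483781/654 ≈ 1.5971e+6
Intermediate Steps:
S(g, A) = 2/(-413 + g) (S(g, A) = 2/(-7 + (g - 406)) = 2/(-7 + (-406 + g)) = 2/(-413 + g))
(-1252181 + 2849251) + S(1721, y(1, 12)) = (-1252181 + 2849251) + 2/(-413 + 1721) = 1597070 + 2/1308 = 1597070 + 2*(1/1308) = 1597070 + 1/654 = 1044483781/654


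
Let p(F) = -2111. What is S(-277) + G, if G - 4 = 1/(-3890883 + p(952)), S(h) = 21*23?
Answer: 1895888077/3892994 ≈ 487.00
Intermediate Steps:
S(h) = 483
G = 15571975/3892994 (G = 4 + 1/(-3890883 - 2111) = 4 + 1/(-3892994) = 4 - 1/3892994 = 15571975/3892994 ≈ 4.0000)
S(-277) + G = 483 + 15571975/3892994 = 1895888077/3892994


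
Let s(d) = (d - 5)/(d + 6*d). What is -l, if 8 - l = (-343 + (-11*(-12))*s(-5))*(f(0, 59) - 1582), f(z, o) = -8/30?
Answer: 50718718/105 ≈ 4.8304e+5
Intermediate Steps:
s(d) = (-5 + d)/(7*d) (s(d) = (-5 + d)/((7*d)) = (-5 + d)*(1/(7*d)) = (-5 + d)/(7*d))
f(z, o) = -4/15 (f(z, o) = -8*1/30 = -4/15)
l = -50718718/105 (l = 8 - (-343 + (-11*(-12))*((⅐)*(-5 - 5)/(-5)))*(-4/15 - 1582) = 8 - (-343 + 132*((⅐)*(-⅕)*(-10)))*(-23734)/15 = 8 - (-343 + 132*(2/7))*(-23734)/15 = 8 - (-343 + 264/7)*(-23734)/15 = 8 - (-2137)*(-23734)/(7*15) = 8 - 1*50719558/105 = 8 - 50719558/105 = -50718718/105 ≈ -4.8304e+5)
-l = -1*(-50718718/105) = 50718718/105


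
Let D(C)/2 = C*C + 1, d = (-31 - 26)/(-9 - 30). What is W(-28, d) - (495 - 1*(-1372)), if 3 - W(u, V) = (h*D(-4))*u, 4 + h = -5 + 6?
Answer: -4720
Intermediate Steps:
h = -3 (h = -4 + (-5 + 6) = -4 + 1 = -3)
d = 19/13 (d = -57/(-39) = -57*(-1/39) = 19/13 ≈ 1.4615)
D(C) = 2 + 2*C**2 (D(C) = 2*(C*C + 1) = 2*(C**2 + 1) = 2*(1 + C**2) = 2 + 2*C**2)
W(u, V) = 3 + 102*u (W(u, V) = 3 - (-3*(2 + 2*(-4)**2))*u = 3 - (-3*(2 + 2*16))*u = 3 - (-3*(2 + 32))*u = 3 - (-3*34)*u = 3 - (-102)*u = 3 + 102*u)
W(-28, d) - (495 - 1*(-1372)) = (3 + 102*(-28)) - (495 - 1*(-1372)) = (3 - 2856) - (495 + 1372) = -2853 - 1*1867 = -2853 - 1867 = -4720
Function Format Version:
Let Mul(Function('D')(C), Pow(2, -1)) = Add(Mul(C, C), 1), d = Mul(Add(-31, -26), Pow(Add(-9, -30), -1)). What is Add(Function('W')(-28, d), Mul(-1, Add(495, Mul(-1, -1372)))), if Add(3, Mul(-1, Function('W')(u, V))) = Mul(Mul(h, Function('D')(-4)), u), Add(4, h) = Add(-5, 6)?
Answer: -4720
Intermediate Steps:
h = -3 (h = Add(-4, Add(-5, 6)) = Add(-4, 1) = -3)
d = Rational(19, 13) (d = Mul(-57, Pow(-39, -1)) = Mul(-57, Rational(-1, 39)) = Rational(19, 13) ≈ 1.4615)
Function('D')(C) = Add(2, Mul(2, Pow(C, 2))) (Function('D')(C) = Mul(2, Add(Mul(C, C), 1)) = Mul(2, Add(Pow(C, 2), 1)) = Mul(2, Add(1, Pow(C, 2))) = Add(2, Mul(2, Pow(C, 2))))
Function('W')(u, V) = Add(3, Mul(102, u)) (Function('W')(u, V) = Add(3, Mul(-1, Mul(Mul(-3, Add(2, Mul(2, Pow(-4, 2)))), u))) = Add(3, Mul(-1, Mul(Mul(-3, Add(2, Mul(2, 16))), u))) = Add(3, Mul(-1, Mul(Mul(-3, Add(2, 32)), u))) = Add(3, Mul(-1, Mul(Mul(-3, 34), u))) = Add(3, Mul(-1, Mul(-102, u))) = Add(3, Mul(102, u)))
Add(Function('W')(-28, d), Mul(-1, Add(495, Mul(-1, -1372)))) = Add(Add(3, Mul(102, -28)), Mul(-1, Add(495, Mul(-1, -1372)))) = Add(Add(3, -2856), Mul(-1, Add(495, 1372))) = Add(-2853, Mul(-1, 1867)) = Add(-2853, -1867) = -4720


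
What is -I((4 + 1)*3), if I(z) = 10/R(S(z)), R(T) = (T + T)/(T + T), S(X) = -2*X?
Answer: -10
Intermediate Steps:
R(T) = 1 (R(T) = (2*T)/((2*T)) = (2*T)*(1/(2*T)) = 1)
I(z) = 10 (I(z) = 10/1 = 10*1 = 10)
-I((4 + 1)*3) = -1*10 = -10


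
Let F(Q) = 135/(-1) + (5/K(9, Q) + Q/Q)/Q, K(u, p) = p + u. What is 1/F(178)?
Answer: -16643/2246709 ≈ -0.0074077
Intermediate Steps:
F(Q) = -135 + (1 + 5/(9 + Q))/Q (F(Q) = 135/(-1) + (5/(Q + 9) + Q/Q)/Q = 135*(-1) + (5/(9 + Q) + 1)/Q = -135 + (1 + 5/(9 + Q))/Q)
1/F(178) = 1/((14 - 1214*178 - 135*178²)/(178*(9 + 178))) = 1/((1/178)*(14 - 216092 - 135*31684)/187) = 1/((1/178)*(1/187)*(14 - 216092 - 4277340)) = 1/((1/178)*(1/187)*(-4493418)) = 1/(-2246709/16643) = -16643/2246709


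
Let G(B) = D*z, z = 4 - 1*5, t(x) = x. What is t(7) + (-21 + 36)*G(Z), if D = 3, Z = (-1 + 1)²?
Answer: -38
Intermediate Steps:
z = -1 (z = 4 - 5 = -1)
Z = 0 (Z = 0² = 0)
G(B) = -3 (G(B) = 3*(-1) = -3)
t(7) + (-21 + 36)*G(Z) = 7 + (-21 + 36)*(-3) = 7 + 15*(-3) = 7 - 45 = -38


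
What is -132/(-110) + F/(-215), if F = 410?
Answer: -152/215 ≈ -0.70698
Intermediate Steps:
-132/(-110) + F/(-215) = -132/(-110) + 410/(-215) = -132*(-1/110) + 410*(-1/215) = 6/5 - 82/43 = -152/215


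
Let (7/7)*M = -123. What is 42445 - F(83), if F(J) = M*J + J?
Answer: 52571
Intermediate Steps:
M = -123
F(J) = -122*J (F(J) = -123*J + J = -122*J)
42445 - F(83) = 42445 - (-122)*83 = 42445 - 1*(-10126) = 42445 + 10126 = 52571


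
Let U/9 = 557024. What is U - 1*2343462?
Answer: 2669754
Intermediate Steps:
U = 5013216 (U = 9*557024 = 5013216)
U - 1*2343462 = 5013216 - 1*2343462 = 5013216 - 2343462 = 2669754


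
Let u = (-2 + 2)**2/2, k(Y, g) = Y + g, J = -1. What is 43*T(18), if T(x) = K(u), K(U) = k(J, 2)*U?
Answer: 0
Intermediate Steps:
u = 0 (u = 0**2*(1/2) = 0*(1/2) = 0)
K(U) = U (K(U) = (-1 + 2)*U = 1*U = U)
T(x) = 0
43*T(18) = 43*0 = 0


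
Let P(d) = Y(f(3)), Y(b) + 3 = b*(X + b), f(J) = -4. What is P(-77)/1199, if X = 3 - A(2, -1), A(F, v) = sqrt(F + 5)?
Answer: 1/1199 + 4*sqrt(7)/1199 ≈ 0.0096606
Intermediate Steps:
A(F, v) = sqrt(5 + F)
X = 3 - sqrt(7) (X = 3 - sqrt(5 + 2) = 3 - sqrt(7) ≈ 0.35425)
Y(b) = -3 + b*(3 + b - sqrt(7)) (Y(b) = -3 + b*((3 - sqrt(7)) + b) = -3 + b*(3 + b - sqrt(7)))
P(d) = 1 + 4*sqrt(7) (P(d) = -3 + (-4)**2 - 4*(3 - sqrt(7)) = -3 + 16 + (-12 + 4*sqrt(7)) = 1 + 4*sqrt(7))
P(-77)/1199 = (1 + 4*sqrt(7))/1199 = (1 + 4*sqrt(7))*(1/1199) = 1/1199 + 4*sqrt(7)/1199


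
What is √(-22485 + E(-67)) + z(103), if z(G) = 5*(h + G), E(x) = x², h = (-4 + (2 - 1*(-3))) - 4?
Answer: 500 + 2*I*√4499 ≈ 500.0 + 134.15*I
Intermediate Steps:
h = -3 (h = (-4 + (2 + 3)) - 4 = (-4 + 5) - 4 = 1 - 4 = -3)
z(G) = -15 + 5*G (z(G) = 5*(-3 + G) = -15 + 5*G)
√(-22485 + E(-67)) + z(103) = √(-22485 + (-67)²) + (-15 + 5*103) = √(-22485 + 4489) + (-15 + 515) = √(-17996) + 500 = 2*I*√4499 + 500 = 500 + 2*I*√4499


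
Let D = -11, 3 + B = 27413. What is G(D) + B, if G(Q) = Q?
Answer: 27399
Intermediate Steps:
B = 27410 (B = -3 + 27413 = 27410)
G(D) + B = -11 + 27410 = 27399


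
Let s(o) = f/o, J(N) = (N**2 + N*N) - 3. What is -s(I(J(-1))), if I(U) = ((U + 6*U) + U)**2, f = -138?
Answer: 69/32 ≈ 2.1563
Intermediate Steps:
J(N) = -3 + 2*N**2 (J(N) = (N**2 + N**2) - 3 = 2*N**2 - 3 = -3 + 2*N**2)
I(U) = 64*U**2 (I(U) = (7*U + U)**2 = (8*U)**2 = 64*U**2)
s(o) = -138/o
-s(I(J(-1))) = -(-138)/(64*(-3 + 2*(-1)**2)**2) = -(-138)/(64*(-3 + 2*1)**2) = -(-138)/(64*(-3 + 2)**2) = -(-138)/(64*(-1)**2) = -(-138)/(64*1) = -(-138)/64 = -1*(-69/32) = 69/32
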